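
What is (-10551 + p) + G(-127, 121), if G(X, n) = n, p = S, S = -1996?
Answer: -12426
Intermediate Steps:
p = -1996
(-10551 + p) + G(-127, 121) = (-10551 - 1996) + 121 = -12547 + 121 = -12426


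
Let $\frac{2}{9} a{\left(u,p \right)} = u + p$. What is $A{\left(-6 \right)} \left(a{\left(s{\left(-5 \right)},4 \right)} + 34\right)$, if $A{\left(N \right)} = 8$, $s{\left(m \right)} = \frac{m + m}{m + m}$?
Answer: $452$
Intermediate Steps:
$s{\left(m \right)} = 1$ ($s{\left(m \right)} = \frac{2 m}{2 m} = 2 m \frac{1}{2 m} = 1$)
$a{\left(u,p \right)} = \frac{9 p}{2} + \frac{9 u}{2}$ ($a{\left(u,p \right)} = \frac{9 \left(u + p\right)}{2} = \frac{9 \left(p + u\right)}{2} = \frac{9 p}{2} + \frac{9 u}{2}$)
$A{\left(-6 \right)} \left(a{\left(s{\left(-5 \right)},4 \right)} + 34\right) = 8 \left(\left(\frac{9}{2} \cdot 4 + \frac{9}{2} \cdot 1\right) + 34\right) = 8 \left(\left(18 + \frac{9}{2}\right) + 34\right) = 8 \left(\frac{45}{2} + 34\right) = 8 \cdot \frac{113}{2} = 452$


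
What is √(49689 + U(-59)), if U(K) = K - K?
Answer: 3*√5521 ≈ 222.91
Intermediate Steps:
U(K) = 0
√(49689 + U(-59)) = √(49689 + 0) = √49689 = 3*√5521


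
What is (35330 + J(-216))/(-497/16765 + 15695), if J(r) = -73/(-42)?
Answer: 3554019535/1578757068 ≈ 2.2512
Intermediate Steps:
J(r) = 73/42 (J(r) = -73*(-1/42) = 73/42)
(35330 + J(-216))/(-497/16765 + 15695) = (35330 + 73/42)/(-497/16765 + 15695) = 1483933/(42*(-497*1/16765 + 15695)) = 1483933/(42*(-71/2395 + 15695)) = 1483933/(42*(37589454/2395)) = (1483933/42)*(2395/37589454) = 3554019535/1578757068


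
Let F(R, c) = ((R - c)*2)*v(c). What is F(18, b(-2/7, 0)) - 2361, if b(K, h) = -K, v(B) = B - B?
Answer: -2361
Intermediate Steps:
v(B) = 0
F(R, c) = 0 (F(R, c) = ((R - c)*2)*0 = (-2*c + 2*R)*0 = 0)
F(18, b(-2/7, 0)) - 2361 = 0 - 2361 = -2361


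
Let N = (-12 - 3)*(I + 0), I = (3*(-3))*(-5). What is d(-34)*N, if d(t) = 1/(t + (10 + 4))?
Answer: 135/4 ≈ 33.750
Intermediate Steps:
I = 45 (I = -9*(-5) = 45)
d(t) = 1/(14 + t) (d(t) = 1/(t + 14) = 1/(14 + t))
N = -675 (N = (-12 - 3)*(45 + 0) = -15*45 = -675)
d(-34)*N = -675/(14 - 34) = -675/(-20) = -1/20*(-675) = 135/4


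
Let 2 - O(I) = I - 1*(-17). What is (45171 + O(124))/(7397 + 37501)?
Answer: 22516/22449 ≈ 1.0030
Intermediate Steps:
O(I) = -15 - I (O(I) = 2 - (I - 1*(-17)) = 2 - (I + 17) = 2 - (17 + I) = 2 + (-17 - I) = -15 - I)
(45171 + O(124))/(7397 + 37501) = (45171 + (-15 - 1*124))/(7397 + 37501) = (45171 + (-15 - 124))/44898 = (45171 - 139)*(1/44898) = 45032*(1/44898) = 22516/22449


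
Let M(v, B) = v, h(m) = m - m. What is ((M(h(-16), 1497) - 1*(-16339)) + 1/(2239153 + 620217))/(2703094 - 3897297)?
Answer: -46719246431/3414668232110 ≈ -0.013682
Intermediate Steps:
h(m) = 0
((M(h(-16), 1497) - 1*(-16339)) + 1/(2239153 + 620217))/(2703094 - 3897297) = ((0 - 1*(-16339)) + 1/(2239153 + 620217))/(2703094 - 3897297) = ((0 + 16339) + 1/2859370)/(-1194203) = (16339 + 1/2859370)*(-1/1194203) = (46719246431/2859370)*(-1/1194203) = -46719246431/3414668232110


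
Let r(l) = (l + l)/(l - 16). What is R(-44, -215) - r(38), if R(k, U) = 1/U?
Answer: -8181/2365 ≈ -3.4592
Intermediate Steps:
r(l) = 2*l/(-16 + l) (r(l) = (2*l)/(-16 + l) = 2*l/(-16 + l))
R(-44, -215) - r(38) = 1/(-215) - 2*38/(-16 + 38) = -1/215 - 2*38/22 = -1/215 - 1*38/11 = -1/215 - 38/11 = -8181/2365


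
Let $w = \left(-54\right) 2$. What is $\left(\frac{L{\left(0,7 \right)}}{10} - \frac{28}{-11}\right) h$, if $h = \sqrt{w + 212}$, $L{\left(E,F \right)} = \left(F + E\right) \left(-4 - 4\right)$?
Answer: $- \frac{336 \sqrt{26}}{55} \approx -31.15$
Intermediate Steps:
$L{\left(E,F \right)} = - 8 E - 8 F$ ($L{\left(E,F \right)} = \left(E + F\right) \left(-8\right) = - 8 E - 8 F$)
$w = -108$
$h = 2 \sqrt{26}$ ($h = \sqrt{-108 + 212} = \sqrt{104} = 2 \sqrt{26} \approx 10.198$)
$\left(\frac{L{\left(0,7 \right)}}{10} - \frac{28}{-11}\right) h = \left(\frac{\left(-8\right) 0 - 56}{10} - \frac{28}{-11}\right) 2 \sqrt{26} = \left(\left(0 - 56\right) \frac{1}{10} - - \frac{28}{11}\right) 2 \sqrt{26} = \left(\left(-56\right) \frac{1}{10} + \frac{28}{11}\right) 2 \sqrt{26} = \left(- \frac{28}{5} + \frac{28}{11}\right) 2 \sqrt{26} = - \frac{168 \cdot 2 \sqrt{26}}{55} = - \frac{336 \sqrt{26}}{55}$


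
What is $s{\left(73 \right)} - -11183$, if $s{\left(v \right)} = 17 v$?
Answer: $12424$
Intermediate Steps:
$s{\left(73 \right)} - -11183 = 17 \cdot 73 - -11183 = 1241 + 11183 = 12424$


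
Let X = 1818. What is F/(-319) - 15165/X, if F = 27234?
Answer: -6038783/64438 ≈ -93.715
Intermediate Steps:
F/(-319) - 15165/X = 27234/(-319) - 15165/1818 = 27234*(-1/319) - 15165*1/1818 = -27234/319 - 1685/202 = -6038783/64438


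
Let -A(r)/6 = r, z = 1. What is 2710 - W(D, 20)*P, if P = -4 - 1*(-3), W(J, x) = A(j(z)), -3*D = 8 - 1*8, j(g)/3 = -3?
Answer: 2764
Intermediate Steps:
j(g) = -9 (j(g) = 3*(-3) = -9)
D = 0 (D = -(8 - 1*8)/3 = -(8 - 8)/3 = -⅓*0 = 0)
A(r) = -6*r
W(J, x) = 54 (W(J, x) = -6*(-9) = 54)
P = -1 (P = -4 + 3 = -1)
2710 - W(D, 20)*P = 2710 - 54*(-1) = 2710 - 1*(-54) = 2710 + 54 = 2764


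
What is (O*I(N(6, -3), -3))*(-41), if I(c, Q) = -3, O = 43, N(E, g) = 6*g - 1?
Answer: 5289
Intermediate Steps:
N(E, g) = -1 + 6*g
(O*I(N(6, -3), -3))*(-41) = (43*(-3))*(-41) = -129*(-41) = 5289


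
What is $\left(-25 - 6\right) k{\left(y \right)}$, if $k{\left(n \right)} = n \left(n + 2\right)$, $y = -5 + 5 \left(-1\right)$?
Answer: $-2480$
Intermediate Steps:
$y = -10$ ($y = -5 - 5 = -10$)
$k{\left(n \right)} = n \left(2 + n\right)$
$\left(-25 - 6\right) k{\left(y \right)} = \left(-25 - 6\right) \left(- 10 \left(2 - 10\right)\right) = - 31 \left(\left(-10\right) \left(-8\right)\right) = \left(-31\right) 80 = -2480$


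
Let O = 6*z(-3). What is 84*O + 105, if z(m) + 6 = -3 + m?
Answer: -5943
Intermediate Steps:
z(m) = -9 + m (z(m) = -6 + (-3 + m) = -9 + m)
O = -72 (O = 6*(-9 - 3) = 6*(-12) = -72)
84*O + 105 = 84*(-72) + 105 = -6048 + 105 = -5943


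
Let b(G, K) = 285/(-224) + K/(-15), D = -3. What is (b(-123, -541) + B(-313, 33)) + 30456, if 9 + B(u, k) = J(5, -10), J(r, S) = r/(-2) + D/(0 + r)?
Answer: 102408413/3360 ≈ 30479.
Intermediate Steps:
b(G, K) = -285/224 - K/15 (b(G, K) = 285*(-1/224) + K*(-1/15) = -285/224 - K/15)
J(r, S) = -3/r - r/2 (J(r, S) = r/(-2) - 3/(0 + r) = r*(-1/2) - 3/r = -r/2 - 3/r = -3/r - r/2)
B(u, k) = -121/10 (B(u, k) = -9 + (-3/5 - 1/2*5) = -9 + (-3*1/5 - 5/2) = -9 + (-3/5 - 5/2) = -9 - 31/10 = -121/10)
(b(-123, -541) + B(-313, 33)) + 30456 = ((-285/224 - 1/15*(-541)) - 121/10) + 30456 = ((-285/224 + 541/15) - 121/10) + 30456 = (116909/3360 - 121/10) + 30456 = 76253/3360 + 30456 = 102408413/3360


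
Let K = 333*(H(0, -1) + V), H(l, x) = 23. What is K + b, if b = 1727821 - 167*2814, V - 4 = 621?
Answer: 1473667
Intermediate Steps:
V = 625 (V = 4 + 621 = 625)
b = 1257883 (b = 1727821 - 1*469938 = 1727821 - 469938 = 1257883)
K = 215784 (K = 333*(23 + 625) = 333*648 = 215784)
K + b = 215784 + 1257883 = 1473667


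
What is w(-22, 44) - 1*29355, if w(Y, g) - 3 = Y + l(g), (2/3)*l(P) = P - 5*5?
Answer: -58691/2 ≈ -29346.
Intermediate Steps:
l(P) = -75/2 + 3*P/2 (l(P) = 3*(P - 5*5)/2 = 3*(P - 25)/2 = 3*(-25 + P)/2 = -75/2 + 3*P/2)
w(Y, g) = -69/2 + Y + 3*g/2 (w(Y, g) = 3 + (Y + (-75/2 + 3*g/2)) = 3 + (-75/2 + Y + 3*g/2) = -69/2 + Y + 3*g/2)
w(-22, 44) - 1*29355 = (-69/2 - 22 + (3/2)*44) - 1*29355 = (-69/2 - 22 + 66) - 29355 = 19/2 - 29355 = -58691/2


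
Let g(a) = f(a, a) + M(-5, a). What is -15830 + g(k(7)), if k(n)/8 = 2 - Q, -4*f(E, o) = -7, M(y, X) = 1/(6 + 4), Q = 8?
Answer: -316563/20 ≈ -15828.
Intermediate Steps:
M(y, X) = ⅒ (M(y, X) = 1/10 = ⅒)
f(E, o) = 7/4 (f(E, o) = -¼*(-7) = 7/4)
k(n) = -48 (k(n) = 8*(2 - 1*8) = 8*(2 - 8) = 8*(-6) = -48)
g(a) = 37/20 (g(a) = 7/4 + ⅒ = 37/20)
-15830 + g(k(7)) = -15830 + 37/20 = -316563/20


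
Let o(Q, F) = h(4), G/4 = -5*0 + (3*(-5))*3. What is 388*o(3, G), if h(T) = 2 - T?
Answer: -776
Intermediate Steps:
G = -180 (G = 4*(-5*0 + (3*(-5))*3) = 4*(0 - 15*3) = 4*(0 - 45) = 4*(-45) = -180)
o(Q, F) = -2 (o(Q, F) = 2 - 1*4 = 2 - 4 = -2)
388*o(3, G) = 388*(-2) = -776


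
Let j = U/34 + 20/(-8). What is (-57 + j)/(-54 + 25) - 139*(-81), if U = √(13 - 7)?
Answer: 653141/58 - √6/986 ≈ 11261.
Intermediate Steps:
U = √6 ≈ 2.4495
j = -5/2 + √6/34 (j = √6/34 + 20/(-8) = √6*(1/34) + 20*(-⅛) = √6/34 - 5/2 = -5/2 + √6/34 ≈ -2.4280)
(-57 + j)/(-54 + 25) - 139*(-81) = (-57 + (-5/2 + √6/34))/(-54 + 25) - 139*(-81) = (-119/2 + √6/34)/(-29) + 11259 = (-119/2 + √6/34)*(-1/29) + 11259 = (119/58 - √6/986) + 11259 = 653141/58 - √6/986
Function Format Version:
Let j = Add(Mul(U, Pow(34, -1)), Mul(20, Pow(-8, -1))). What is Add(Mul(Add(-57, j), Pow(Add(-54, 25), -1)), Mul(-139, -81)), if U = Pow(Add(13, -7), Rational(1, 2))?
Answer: Add(Rational(653141, 58), Mul(Rational(-1, 986), Pow(6, Rational(1, 2)))) ≈ 11261.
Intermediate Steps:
U = Pow(6, Rational(1, 2)) ≈ 2.4495
j = Add(Rational(-5, 2), Mul(Rational(1, 34), Pow(6, Rational(1, 2)))) (j = Add(Mul(Pow(6, Rational(1, 2)), Pow(34, -1)), Mul(20, Pow(-8, -1))) = Add(Mul(Pow(6, Rational(1, 2)), Rational(1, 34)), Mul(20, Rational(-1, 8))) = Add(Mul(Rational(1, 34), Pow(6, Rational(1, 2))), Rational(-5, 2)) = Add(Rational(-5, 2), Mul(Rational(1, 34), Pow(6, Rational(1, 2)))) ≈ -2.4280)
Add(Mul(Add(-57, j), Pow(Add(-54, 25), -1)), Mul(-139, -81)) = Add(Mul(Add(-57, Add(Rational(-5, 2), Mul(Rational(1, 34), Pow(6, Rational(1, 2))))), Pow(Add(-54, 25), -1)), Mul(-139, -81)) = Add(Mul(Add(Rational(-119, 2), Mul(Rational(1, 34), Pow(6, Rational(1, 2)))), Pow(-29, -1)), 11259) = Add(Mul(Add(Rational(-119, 2), Mul(Rational(1, 34), Pow(6, Rational(1, 2)))), Rational(-1, 29)), 11259) = Add(Add(Rational(119, 58), Mul(Rational(-1, 986), Pow(6, Rational(1, 2)))), 11259) = Add(Rational(653141, 58), Mul(Rational(-1, 986), Pow(6, Rational(1, 2))))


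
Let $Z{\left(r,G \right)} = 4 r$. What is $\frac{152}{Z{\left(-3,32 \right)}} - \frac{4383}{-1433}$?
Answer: $- \frac{41305}{4299} \approx -9.608$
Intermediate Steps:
$\frac{152}{Z{\left(-3,32 \right)}} - \frac{4383}{-1433} = \frac{152}{4 \left(-3\right)} - \frac{4383}{-1433} = \frac{152}{-12} - - \frac{4383}{1433} = 152 \left(- \frac{1}{12}\right) + \frac{4383}{1433} = - \frac{38}{3} + \frac{4383}{1433} = - \frac{41305}{4299}$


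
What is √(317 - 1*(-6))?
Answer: √323 ≈ 17.972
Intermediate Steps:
√(317 - 1*(-6)) = √(317 + 6) = √323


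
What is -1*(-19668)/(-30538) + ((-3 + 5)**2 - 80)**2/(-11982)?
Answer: -103012366/91476579 ≈ -1.1261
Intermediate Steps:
-1*(-19668)/(-30538) + ((-3 + 5)**2 - 80)**2/(-11982) = 19668*(-1/30538) + (2**2 - 80)**2*(-1/11982) = -9834/15269 + (4 - 80)**2*(-1/11982) = -9834/15269 + (-76)**2*(-1/11982) = -9834/15269 + 5776*(-1/11982) = -9834/15269 - 2888/5991 = -103012366/91476579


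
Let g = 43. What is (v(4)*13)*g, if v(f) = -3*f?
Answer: -6708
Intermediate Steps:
(v(4)*13)*g = (-3*4*13)*43 = -12*13*43 = -156*43 = -6708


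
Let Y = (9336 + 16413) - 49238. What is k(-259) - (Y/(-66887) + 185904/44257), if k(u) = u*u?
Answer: 198560906794158/2960217959 ≈ 67077.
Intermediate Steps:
Y = -23489 (Y = 25749 - 49238 = -23489)
k(u) = u²
k(-259) - (Y/(-66887) + 185904/44257) = (-259)² - (-23489/(-66887) + 185904/44257) = 67081 - (-23489*(-1/66887) + 185904*(1/44257)) = 67081 - (23489/66887 + 185904/44257) = 67081 - 1*13474113521/2960217959 = 67081 - 13474113521/2960217959 = 198560906794158/2960217959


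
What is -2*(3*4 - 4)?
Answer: -16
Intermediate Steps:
-2*(3*4 - 4) = -2*(12 - 4) = -2*8 = -16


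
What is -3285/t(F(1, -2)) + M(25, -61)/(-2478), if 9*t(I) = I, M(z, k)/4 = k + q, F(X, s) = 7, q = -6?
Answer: -747553/177 ≈ -4223.5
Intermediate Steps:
M(z, k) = -24 + 4*k (M(z, k) = 4*(k - 6) = 4*(-6 + k) = -24 + 4*k)
t(I) = I/9
-3285/t(F(1, -2)) + M(25, -61)/(-2478) = -3285/((⅑)*7) + (-24 + 4*(-61))/(-2478) = -3285/7/9 + (-24 - 244)*(-1/2478) = -3285*9/7 - 268*(-1/2478) = -29565/7 + 134/1239 = -747553/177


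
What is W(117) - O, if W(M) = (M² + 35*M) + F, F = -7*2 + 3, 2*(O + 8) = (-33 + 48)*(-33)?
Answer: 36057/2 ≈ 18029.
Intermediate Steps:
O = -511/2 (O = -8 + ((-33 + 48)*(-33))/2 = -8 + (15*(-33))/2 = -8 + (½)*(-495) = -8 - 495/2 = -511/2 ≈ -255.50)
F = -11 (F = -14 + 3 = -11)
W(M) = -11 + M² + 35*M (W(M) = (M² + 35*M) - 11 = -11 + M² + 35*M)
W(117) - O = (-11 + 117² + 35*117) - 1*(-511/2) = (-11 + 13689 + 4095) + 511/2 = 17773 + 511/2 = 36057/2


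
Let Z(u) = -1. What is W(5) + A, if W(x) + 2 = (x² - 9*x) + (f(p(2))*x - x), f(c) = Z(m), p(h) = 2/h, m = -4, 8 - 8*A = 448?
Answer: -87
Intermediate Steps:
A = -55 (A = 1 - ⅛*448 = 1 - 56 = -55)
f(c) = -1
W(x) = -2 + x² - 11*x (W(x) = -2 + ((x² - 9*x) + (-x - x)) = -2 + ((x² - 9*x) - 2*x) = -2 + (x² - 11*x) = -2 + x² - 11*x)
W(5) + A = (-2 + 5² - 11*5) - 55 = (-2 + 25 - 55) - 55 = -32 - 55 = -87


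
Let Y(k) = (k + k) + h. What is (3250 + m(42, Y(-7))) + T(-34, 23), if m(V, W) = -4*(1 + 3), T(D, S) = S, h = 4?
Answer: 3257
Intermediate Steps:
Y(k) = 4 + 2*k (Y(k) = (k + k) + 4 = 2*k + 4 = 4 + 2*k)
m(V, W) = -16 (m(V, W) = -4*4 = -16)
(3250 + m(42, Y(-7))) + T(-34, 23) = (3250 - 16) + 23 = 3234 + 23 = 3257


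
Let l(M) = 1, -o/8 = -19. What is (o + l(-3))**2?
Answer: 23409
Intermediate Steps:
o = 152 (o = -8*(-19) = 152)
(o + l(-3))**2 = (152 + 1)**2 = 153**2 = 23409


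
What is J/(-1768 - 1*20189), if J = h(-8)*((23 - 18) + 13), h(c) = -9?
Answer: 54/7319 ≈ 0.0073781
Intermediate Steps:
J = -162 (J = -9*((23 - 18) + 13) = -9*(5 + 13) = -9*18 = -162)
J/(-1768 - 1*20189) = -162/(-1768 - 1*20189) = -162/(-1768 - 20189) = -162/(-21957) = -162*(-1/21957) = 54/7319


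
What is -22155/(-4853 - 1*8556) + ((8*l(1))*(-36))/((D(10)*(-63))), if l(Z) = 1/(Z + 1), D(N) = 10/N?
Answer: 369629/93863 ≈ 3.9380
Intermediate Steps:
l(Z) = 1/(1 + Z)
-22155/(-4853 - 1*8556) + ((8*l(1))*(-36))/((D(10)*(-63))) = -22155/(-4853 - 1*8556) + ((8/(1 + 1))*(-36))/(((10/10)*(-63))) = -22155/(-4853 - 8556) + ((8/2)*(-36))/(((10*(1/10))*(-63))) = -22155/(-13409) + ((8*(1/2))*(-36))/((1*(-63))) = -22155*(-1/13409) + (4*(-36))/(-63) = 22155/13409 - 144*(-1/63) = 22155/13409 + 16/7 = 369629/93863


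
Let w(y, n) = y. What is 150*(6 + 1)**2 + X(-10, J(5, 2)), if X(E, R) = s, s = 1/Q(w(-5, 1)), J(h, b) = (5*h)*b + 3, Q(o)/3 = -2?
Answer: 44099/6 ≈ 7349.8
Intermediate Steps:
Q(o) = -6 (Q(o) = 3*(-2) = -6)
J(h, b) = 3 + 5*b*h (J(h, b) = 5*b*h + 3 = 3 + 5*b*h)
s = -1/6 (s = 1/(-6) = -1/6 ≈ -0.16667)
X(E, R) = -1/6
150*(6 + 1)**2 + X(-10, J(5, 2)) = 150*(6 + 1)**2 - 1/6 = 150*7**2 - 1/6 = 150*49 - 1/6 = 7350 - 1/6 = 44099/6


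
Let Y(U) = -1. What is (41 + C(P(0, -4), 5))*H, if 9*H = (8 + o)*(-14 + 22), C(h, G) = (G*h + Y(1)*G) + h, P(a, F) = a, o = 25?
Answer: 1056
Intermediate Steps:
C(h, G) = h - G + G*h (C(h, G) = (G*h - G) + h = (-G + G*h) + h = h - G + G*h)
H = 88/3 (H = ((8 + 25)*(-14 + 22))/9 = (33*8)/9 = (1/9)*264 = 88/3 ≈ 29.333)
(41 + C(P(0, -4), 5))*H = (41 + (0 - 1*5 + 5*0))*(88/3) = (41 + (0 - 5 + 0))*(88/3) = (41 - 5)*(88/3) = 36*(88/3) = 1056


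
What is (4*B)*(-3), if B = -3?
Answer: 36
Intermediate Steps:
(4*B)*(-3) = (4*(-3))*(-3) = -12*(-3) = 36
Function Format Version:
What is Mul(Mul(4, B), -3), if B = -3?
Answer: 36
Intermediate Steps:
Mul(Mul(4, B), -3) = Mul(Mul(4, -3), -3) = Mul(-12, -3) = 36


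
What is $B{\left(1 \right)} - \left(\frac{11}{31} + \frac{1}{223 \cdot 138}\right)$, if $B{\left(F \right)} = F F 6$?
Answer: $\frac{5385419}{953994} \approx 5.6451$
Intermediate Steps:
$B{\left(F \right)} = 6 F^{2}$ ($B{\left(F \right)} = F^{2} \cdot 6 = 6 F^{2}$)
$B{\left(1 \right)} - \left(\frac{11}{31} + \frac{1}{223 \cdot 138}\right) = 6 \cdot 1^{2} - \left(\frac{11}{31} + \frac{1}{223 \cdot 138}\right) = 6 \cdot 1 - \left(11 \cdot \frac{1}{31} + \frac{1}{223} \cdot \frac{1}{138}\right) = 6 - \left(\frac{11}{31} + \frac{1}{30774}\right) = 6 - \frac{338545}{953994} = \frac{5385419}{953994}$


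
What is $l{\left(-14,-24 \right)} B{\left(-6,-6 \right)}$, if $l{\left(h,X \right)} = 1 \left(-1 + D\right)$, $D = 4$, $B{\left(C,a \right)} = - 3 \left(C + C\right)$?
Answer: $108$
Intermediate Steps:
$B{\left(C,a \right)} = - 6 C$ ($B{\left(C,a \right)} = - 3 \cdot 2 C = - 6 C$)
$l{\left(h,X \right)} = 3$ ($l{\left(h,X \right)} = 1 \left(-1 + 4\right) = 1 \cdot 3 = 3$)
$l{\left(-14,-24 \right)} B{\left(-6,-6 \right)} = 3 \left(\left(-6\right) \left(-6\right)\right) = 3 \cdot 36 = 108$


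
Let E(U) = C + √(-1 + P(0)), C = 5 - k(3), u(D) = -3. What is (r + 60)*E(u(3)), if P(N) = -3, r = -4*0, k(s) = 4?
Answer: 60 + 120*I ≈ 60.0 + 120.0*I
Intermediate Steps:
r = 0
C = 1 (C = 5 - 1*4 = 5 - 4 = 1)
E(U) = 1 + 2*I (E(U) = 1 + √(-1 - 3) = 1 + √(-4) = 1 + 2*I)
(r + 60)*E(u(3)) = (0 + 60)*(1 + 2*I) = 60*(1 + 2*I) = 60 + 120*I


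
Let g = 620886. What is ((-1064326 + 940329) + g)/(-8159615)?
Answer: -496889/8159615 ≈ -0.060896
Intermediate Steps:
((-1064326 + 940329) + g)/(-8159615) = ((-1064326 + 940329) + 620886)/(-8159615) = (-123997 + 620886)*(-1/8159615) = 496889*(-1/8159615) = -496889/8159615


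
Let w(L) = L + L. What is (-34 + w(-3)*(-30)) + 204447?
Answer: 204593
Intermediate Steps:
w(L) = 2*L
(-34 + w(-3)*(-30)) + 204447 = (-34 + (2*(-3))*(-30)) + 204447 = (-34 - 6*(-30)) + 204447 = (-34 + 180) + 204447 = 146 + 204447 = 204593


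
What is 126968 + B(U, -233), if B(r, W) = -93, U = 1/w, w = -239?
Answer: 126875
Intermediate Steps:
U = -1/239 (U = 1/(-239) = -1/239 ≈ -0.0041841)
126968 + B(U, -233) = 126968 - 93 = 126875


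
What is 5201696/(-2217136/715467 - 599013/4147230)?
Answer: -5144834885019357120/3207848989117 ≈ -1.6038e+6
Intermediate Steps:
5201696/(-2217136/715467 - 599013/4147230) = 5201696/(-2217136*1/715467 - 599013*1/4147230) = 5201696/(-2217136/715467 - 199671/1382410) = 5201696/(-3207848989117/989068735470) = 5201696*(-989068735470/3207848989117) = -5144834885019357120/3207848989117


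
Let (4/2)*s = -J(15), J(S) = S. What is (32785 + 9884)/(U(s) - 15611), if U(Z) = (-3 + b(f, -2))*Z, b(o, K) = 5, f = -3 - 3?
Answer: -42669/15626 ≈ -2.7306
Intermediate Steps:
f = -6
s = -15/2 (s = (-1*15)/2 = (½)*(-15) = -15/2 ≈ -7.5000)
U(Z) = 2*Z (U(Z) = (-3 + 5)*Z = 2*Z)
(32785 + 9884)/(U(s) - 15611) = (32785 + 9884)/(2*(-15/2) - 15611) = 42669/(-15 - 15611) = 42669/(-15626) = 42669*(-1/15626) = -42669/15626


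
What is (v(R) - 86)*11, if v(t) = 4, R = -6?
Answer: -902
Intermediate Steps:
(v(R) - 86)*11 = (4 - 86)*11 = -82*11 = -902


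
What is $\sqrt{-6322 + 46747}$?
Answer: $35 \sqrt{33} \approx 201.06$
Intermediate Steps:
$\sqrt{-6322 + 46747} = \sqrt{40425} = 35 \sqrt{33}$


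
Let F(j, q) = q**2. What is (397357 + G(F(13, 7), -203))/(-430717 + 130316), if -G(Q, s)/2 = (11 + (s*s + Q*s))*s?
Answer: -13094195/300401 ≈ -43.589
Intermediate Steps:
G(Q, s) = -2*s*(11 + s**2 + Q*s) (G(Q, s) = -2*(11 + (s*s + Q*s))*s = -2*(11 + (s**2 + Q*s))*s = -2*(11 + s**2 + Q*s)*s = -2*s*(11 + s**2 + Q*s))
(397357 + G(F(13, 7), -203))/(-430717 + 130316) = (397357 - 2*(-203)*(11 + (-203)**2 + 7**2*(-203)))/(-430717 + 130316) = (397357 - 2*(-203)*(11 + 41209 + 49*(-203)))/(-300401) = (397357 - 2*(-203)*(11 + 41209 - 9947))*(-1/300401) = (397357 - 2*(-203)*31273)*(-1/300401) = (397357 + 12696838)*(-1/300401) = 13094195*(-1/300401) = -13094195/300401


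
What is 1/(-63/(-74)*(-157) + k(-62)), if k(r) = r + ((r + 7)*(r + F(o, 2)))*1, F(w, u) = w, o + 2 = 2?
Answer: 74/237861 ≈ 0.00031111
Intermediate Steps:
o = 0 (o = -2 + 2 = 0)
k(r) = r + r*(7 + r) (k(r) = r + ((r + 7)*(r + 0))*1 = r + ((7 + r)*r)*1 = r + (r*(7 + r))*1 = r + r*(7 + r))
1/(-63/(-74)*(-157) + k(-62)) = 1/(-63/(-74)*(-157) - 62*(8 - 62)) = 1/(-63*(-1/74)*(-157) - 62*(-54)) = 1/((63/74)*(-157) + 3348) = 1/(-9891/74 + 3348) = 1/(237861/74) = 74/237861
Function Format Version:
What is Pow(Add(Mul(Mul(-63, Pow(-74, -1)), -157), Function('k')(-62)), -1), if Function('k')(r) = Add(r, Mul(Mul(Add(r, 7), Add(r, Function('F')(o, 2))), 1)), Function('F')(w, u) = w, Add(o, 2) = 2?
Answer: Rational(74, 237861) ≈ 0.00031111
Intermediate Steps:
o = 0 (o = Add(-2, 2) = 0)
Function('k')(r) = Add(r, Mul(r, Add(7, r))) (Function('k')(r) = Add(r, Mul(Mul(Add(r, 7), Add(r, 0)), 1)) = Add(r, Mul(Mul(Add(7, r), r), 1)) = Add(r, Mul(Mul(r, Add(7, r)), 1)) = Add(r, Mul(r, Add(7, r))))
Pow(Add(Mul(Mul(-63, Pow(-74, -1)), -157), Function('k')(-62)), -1) = Pow(Add(Mul(Mul(-63, Pow(-74, -1)), -157), Mul(-62, Add(8, -62))), -1) = Pow(Add(Mul(Mul(-63, Rational(-1, 74)), -157), Mul(-62, -54)), -1) = Pow(Add(Mul(Rational(63, 74), -157), 3348), -1) = Pow(Add(Rational(-9891, 74), 3348), -1) = Pow(Rational(237861, 74), -1) = Rational(74, 237861)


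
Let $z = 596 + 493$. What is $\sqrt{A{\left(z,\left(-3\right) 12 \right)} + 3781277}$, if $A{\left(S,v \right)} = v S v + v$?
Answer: $\sqrt{5192585} \approx 2278.7$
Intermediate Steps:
$z = 1089$
$A{\left(S,v \right)} = v + S v^{2}$ ($A{\left(S,v \right)} = S v v + v = S v^{2} + v = v + S v^{2}$)
$\sqrt{A{\left(z,\left(-3\right) 12 \right)} + 3781277} = \sqrt{\left(-3\right) 12 \left(1 + 1089 \left(\left(-3\right) 12\right)\right) + 3781277} = \sqrt{- 36 \left(1 + 1089 \left(-36\right)\right) + 3781277} = \sqrt{- 36 \left(1 - 39204\right) + 3781277} = \sqrt{\left(-36\right) \left(-39203\right) + 3781277} = \sqrt{1411308 + 3781277} = \sqrt{5192585}$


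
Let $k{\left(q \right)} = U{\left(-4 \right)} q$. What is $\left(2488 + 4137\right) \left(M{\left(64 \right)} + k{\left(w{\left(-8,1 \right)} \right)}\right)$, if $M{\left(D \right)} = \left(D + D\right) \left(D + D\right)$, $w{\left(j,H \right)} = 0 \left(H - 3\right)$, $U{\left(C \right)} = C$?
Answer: $108544000$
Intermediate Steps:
$w{\left(j,H \right)} = 0$ ($w{\left(j,H \right)} = 0 \left(-3 + H\right) = 0$)
$M{\left(D \right)} = 4 D^{2}$ ($M{\left(D \right)} = 2 D 2 D = 4 D^{2}$)
$k{\left(q \right)} = - 4 q$
$\left(2488 + 4137\right) \left(M{\left(64 \right)} + k{\left(w{\left(-8,1 \right)} \right)}\right) = \left(2488 + 4137\right) \left(4 \cdot 64^{2} - 0\right) = 6625 \left(4 \cdot 4096 + 0\right) = 6625 \left(16384 + 0\right) = 6625 \cdot 16384 = 108544000$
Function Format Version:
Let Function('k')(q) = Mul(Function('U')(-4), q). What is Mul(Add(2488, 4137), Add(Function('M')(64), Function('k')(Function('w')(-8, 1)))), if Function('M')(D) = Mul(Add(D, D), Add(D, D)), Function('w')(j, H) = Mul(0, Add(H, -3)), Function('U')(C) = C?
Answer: 108544000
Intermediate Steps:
Function('w')(j, H) = 0 (Function('w')(j, H) = Mul(0, Add(-3, H)) = 0)
Function('M')(D) = Mul(4, Pow(D, 2)) (Function('M')(D) = Mul(Mul(2, D), Mul(2, D)) = Mul(4, Pow(D, 2)))
Function('k')(q) = Mul(-4, q)
Mul(Add(2488, 4137), Add(Function('M')(64), Function('k')(Function('w')(-8, 1)))) = Mul(Add(2488, 4137), Add(Mul(4, Pow(64, 2)), Mul(-4, 0))) = Mul(6625, Add(Mul(4, 4096), 0)) = Mul(6625, Add(16384, 0)) = Mul(6625, 16384) = 108544000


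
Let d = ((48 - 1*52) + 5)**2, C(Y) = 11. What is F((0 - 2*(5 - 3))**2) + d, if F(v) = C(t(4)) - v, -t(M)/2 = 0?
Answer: -4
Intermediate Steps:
t(M) = 0 (t(M) = -2*0 = 0)
F(v) = 11 - v
d = 1 (d = ((48 - 52) + 5)**2 = (-4 + 5)**2 = 1**2 = 1)
F((0 - 2*(5 - 3))**2) + d = (11 - (0 - 2*(5 - 3))**2) + 1 = (11 - (0 - 2*2)**2) + 1 = (11 - (0 - 4)**2) + 1 = (11 - 1*(-4)**2) + 1 = (11 - 1*16) + 1 = (11 - 16) + 1 = -5 + 1 = -4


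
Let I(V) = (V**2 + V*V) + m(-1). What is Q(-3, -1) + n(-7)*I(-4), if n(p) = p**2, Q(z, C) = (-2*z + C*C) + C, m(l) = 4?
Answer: 1770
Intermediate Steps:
Q(z, C) = C + C**2 - 2*z (Q(z, C) = (-2*z + C**2) + C = (C**2 - 2*z) + C = C + C**2 - 2*z)
I(V) = 4 + 2*V**2 (I(V) = (V**2 + V*V) + 4 = (V**2 + V**2) + 4 = 2*V**2 + 4 = 4 + 2*V**2)
Q(-3, -1) + n(-7)*I(-4) = (-1 + (-1)**2 - 2*(-3)) + (-7)**2*(4 + 2*(-4)**2) = (-1 + 1 + 6) + 49*(4 + 2*16) = 6 + 49*(4 + 32) = 6 + 49*36 = 6 + 1764 = 1770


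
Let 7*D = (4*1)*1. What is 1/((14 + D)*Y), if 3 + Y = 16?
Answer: 7/1326 ≈ 0.0052790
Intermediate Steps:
Y = 13 (Y = -3 + 16 = 13)
D = 4/7 (D = ((4*1)*1)/7 = (4*1)/7 = (1/7)*4 = 4/7 ≈ 0.57143)
1/((14 + D)*Y) = 1/((14 + 4/7)*13) = 1/((102/7)*13) = 1/(1326/7) = 7/1326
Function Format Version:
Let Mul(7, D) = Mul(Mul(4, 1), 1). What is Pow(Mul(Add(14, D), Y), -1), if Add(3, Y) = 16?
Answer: Rational(7, 1326) ≈ 0.0052790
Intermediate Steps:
Y = 13 (Y = Add(-3, 16) = 13)
D = Rational(4, 7) (D = Mul(Rational(1, 7), Mul(Mul(4, 1), 1)) = Mul(Rational(1, 7), Mul(4, 1)) = Mul(Rational(1, 7), 4) = Rational(4, 7) ≈ 0.57143)
Pow(Mul(Add(14, D), Y), -1) = Pow(Mul(Add(14, Rational(4, 7)), 13), -1) = Pow(Mul(Rational(102, 7), 13), -1) = Pow(Rational(1326, 7), -1) = Rational(7, 1326)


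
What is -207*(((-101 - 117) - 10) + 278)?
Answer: -10350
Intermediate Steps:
-207*(((-101 - 117) - 10) + 278) = -207*((-218 - 10) + 278) = -207*(-228 + 278) = -207*50 = -10350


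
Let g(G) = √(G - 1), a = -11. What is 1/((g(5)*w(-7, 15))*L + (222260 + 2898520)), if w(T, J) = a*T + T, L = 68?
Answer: 1/3130300 ≈ 3.1946e-7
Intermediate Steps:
w(T, J) = -10*T (w(T, J) = -11*T + T = -10*T)
g(G) = √(-1 + G)
1/((g(5)*w(-7, 15))*L + (222260 + 2898520)) = 1/((√(-1 + 5)*(-10*(-7)))*68 + (222260 + 2898520)) = 1/((√4*70)*68 + 3120780) = 1/((2*70)*68 + 3120780) = 1/(140*68 + 3120780) = 1/(9520 + 3120780) = 1/3130300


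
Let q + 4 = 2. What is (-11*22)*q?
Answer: 484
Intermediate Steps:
q = -2 (q = -4 + 2 = -2)
(-11*22)*q = -11*22*(-2) = -242*(-2) = 484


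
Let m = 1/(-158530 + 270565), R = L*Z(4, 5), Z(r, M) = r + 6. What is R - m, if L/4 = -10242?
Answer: -45898498801/112035 ≈ -4.0968e+5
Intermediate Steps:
L = -40968 (L = 4*(-10242) = -40968)
Z(r, M) = 6 + r
R = -409680 (R = -40968*(6 + 4) = -40968*10 = -409680)
m = 1/112035 ≈ 8.9258e-6
R - m = -409680 - 1*1/112035 = -409680 - 1/112035 = -45898498801/112035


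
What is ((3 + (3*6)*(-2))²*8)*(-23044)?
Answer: -200759328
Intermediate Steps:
((3 + (3*6)*(-2))²*8)*(-23044) = ((3 + 18*(-2))²*8)*(-23044) = ((3 - 36)²*8)*(-23044) = ((-33)²*8)*(-23044) = (1089*8)*(-23044) = 8712*(-23044) = -200759328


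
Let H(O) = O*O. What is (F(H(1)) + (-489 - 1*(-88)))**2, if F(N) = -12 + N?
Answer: 169744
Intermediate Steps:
H(O) = O**2
(F(H(1)) + (-489 - 1*(-88)))**2 = ((-12 + 1**2) + (-489 - 1*(-88)))**2 = ((-12 + 1) + (-489 + 88))**2 = (-11 - 401)**2 = (-412)**2 = 169744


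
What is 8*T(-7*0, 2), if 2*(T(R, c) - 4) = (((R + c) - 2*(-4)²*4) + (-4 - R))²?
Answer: 67632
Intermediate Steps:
T(R, c) = 4 + (-132 + c)²/2 (T(R, c) = 4 + (((R + c) - 2*(-4)²*4) + (-4 - R))²/2 = 4 + (((R + c) - 2*16*4) + (-4 - R))²/2 = 4 + (((R + c) - 32*4) + (-4 - R))²/2 = 4 + (((R + c) - 128) + (-4 - R))²/2 = 4 + ((-128 + R + c) + (-4 - R))²/2 = 4 + (-132 + c)²/2)
8*T(-7*0, 2) = 8*(4 + (-132 + 2)²/2) = 8*(4 + (½)*(-130)²) = 8*(4 + (½)*16900) = 8*(4 + 8450) = 8*8454 = 67632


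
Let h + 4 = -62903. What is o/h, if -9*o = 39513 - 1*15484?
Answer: 24029/566163 ≈ 0.042442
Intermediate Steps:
h = -62907 (h = -4 - 62903 = -62907)
o = -24029/9 (o = -(39513 - 1*15484)/9 = -(39513 - 15484)/9 = -1/9*24029 = -24029/9 ≈ -2669.9)
o/h = -24029/9/(-62907) = -24029/9*(-1/62907) = 24029/566163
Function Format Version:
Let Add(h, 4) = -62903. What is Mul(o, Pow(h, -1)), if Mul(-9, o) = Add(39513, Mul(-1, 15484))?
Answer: Rational(24029, 566163) ≈ 0.042442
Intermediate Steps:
h = -62907 (h = Add(-4, -62903) = -62907)
o = Rational(-24029, 9) (o = Mul(Rational(-1, 9), Add(39513, Mul(-1, 15484))) = Mul(Rational(-1, 9), Add(39513, -15484)) = Mul(Rational(-1, 9), 24029) = Rational(-24029, 9) ≈ -2669.9)
Mul(o, Pow(h, -1)) = Mul(Rational(-24029, 9), Pow(-62907, -1)) = Mul(Rational(-24029, 9), Rational(-1, 62907)) = Rational(24029, 566163)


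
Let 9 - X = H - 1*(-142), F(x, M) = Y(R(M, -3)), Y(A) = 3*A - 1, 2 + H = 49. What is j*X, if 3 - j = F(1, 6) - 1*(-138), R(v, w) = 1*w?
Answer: 22500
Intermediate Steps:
H = 47 (H = -2 + 49 = 47)
R(v, w) = w
Y(A) = -1 + 3*A
F(x, M) = -10 (F(x, M) = -1 + 3*(-3) = -1 - 9 = -10)
X = -180 (X = 9 - (47 - 1*(-142)) = 9 - (47 + 142) = 9 - 1*189 = 9 - 189 = -180)
j = -125 (j = 3 - (-10 - 1*(-138)) = 3 - (-10 + 138) = 3 - 1*128 = 3 - 128 = -125)
j*X = -125*(-180) = 22500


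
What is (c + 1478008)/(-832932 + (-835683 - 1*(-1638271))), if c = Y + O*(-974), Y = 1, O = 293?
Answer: -1192627/30344 ≈ -39.304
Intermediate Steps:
c = -285381 (c = 1 + 293*(-974) = 1 - 285382 = -285381)
(c + 1478008)/(-832932 + (-835683 - 1*(-1638271))) = (-285381 + 1478008)/(-832932 + (-835683 - 1*(-1638271))) = 1192627/(-832932 + (-835683 + 1638271)) = 1192627/(-832932 + 802588) = 1192627/(-30344) = 1192627*(-1/30344) = -1192627/30344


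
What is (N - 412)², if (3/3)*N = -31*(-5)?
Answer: 66049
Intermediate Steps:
N = 155 (N = -31*(-5) = 155)
(N - 412)² = (155 - 412)² = (-257)² = 66049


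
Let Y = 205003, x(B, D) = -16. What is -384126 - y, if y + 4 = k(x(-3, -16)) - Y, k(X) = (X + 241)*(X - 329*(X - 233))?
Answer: -18607744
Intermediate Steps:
k(X) = (241 + X)*(76657 - 328*X) (k(X) = (241 + X)*(X - 329*(-233 + X)) = (241 + X)*(X + (76657 - 329*X)) = (241 + X)*(76657 - 328*X))
y = 18223618 (y = -4 + ((18474337 - 2391*(-16) - 328*(-16)²) - 1*205003) = -4 + ((18474337 + 38256 - 328*256) - 205003) = -4 + ((18474337 + 38256 - 83968) - 205003) = -4 + (18428625 - 205003) = -4 + 18223622 = 18223618)
-384126 - y = -384126 - 1*18223618 = -384126 - 18223618 = -18607744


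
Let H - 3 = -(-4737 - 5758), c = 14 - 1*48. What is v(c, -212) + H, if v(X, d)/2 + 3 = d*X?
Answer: 24908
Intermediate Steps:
c = -34 (c = 14 - 48 = -34)
v(X, d) = -6 + 2*X*d (v(X, d) = -6 + 2*(d*X) = -6 + 2*(X*d) = -6 + 2*X*d)
H = 10498 (H = 3 - (-4737 - 5758) = 3 - 1*(-10495) = 3 + 10495 = 10498)
v(c, -212) + H = (-6 + 2*(-34)*(-212)) + 10498 = (-6 + 14416) + 10498 = 14410 + 10498 = 24908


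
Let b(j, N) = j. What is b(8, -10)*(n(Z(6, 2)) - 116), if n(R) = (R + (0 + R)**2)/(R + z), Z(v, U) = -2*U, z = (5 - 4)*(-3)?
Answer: -6592/7 ≈ -941.71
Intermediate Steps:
z = -3 (z = 1*(-3) = -3)
n(R) = (R + R**2)/(-3 + R) (n(R) = (R + (0 + R)**2)/(R - 3) = (R + R**2)/(-3 + R))
b(8, -10)*(n(Z(6, 2)) - 116) = 8*((-2*2)*(1 - 2*2)/(-3 - 2*2) - 116) = 8*(-4*(1 - 4)/(-3 - 4) - 116) = 8*(-4*(-3)/(-7) - 116) = 8*(-4*(-1/7)*(-3) - 116) = 8*(-12/7 - 116) = 8*(-824/7) = -6592/7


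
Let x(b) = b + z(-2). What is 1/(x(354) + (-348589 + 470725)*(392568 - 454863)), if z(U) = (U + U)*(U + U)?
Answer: -1/7608461750 ≈ -1.3143e-10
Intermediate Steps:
z(U) = 4*U² (z(U) = (2*U)*(2*U) = 4*U²)
x(b) = 16 + b (x(b) = b + 4*(-2)² = b + 4*4 = b + 16 = 16 + b)
1/(x(354) + (-348589 + 470725)*(392568 - 454863)) = 1/((16 + 354) + (-348589 + 470725)*(392568 - 454863)) = 1/(370 + 122136*(-62295)) = 1/(370 - 7608462120) = 1/(-7608461750) = -1/7608461750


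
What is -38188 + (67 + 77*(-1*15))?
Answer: -39276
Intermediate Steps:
-38188 + (67 + 77*(-1*15)) = -38188 + (67 + 77*(-15)) = -38188 + (67 - 1155) = -38188 - 1088 = -39276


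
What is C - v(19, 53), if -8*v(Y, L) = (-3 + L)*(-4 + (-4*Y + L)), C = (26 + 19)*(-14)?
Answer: -3195/4 ≈ -798.75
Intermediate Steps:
C = -630 (C = 45*(-14) = -630)
v(Y, L) = -(-3 + L)*(-4 + L - 4*Y)/8 (v(Y, L) = -(-3 + L)*(-4 + (-4*Y + L))/8 = -(-3 + L)*(-4 + (L - 4*Y))/8 = -(-3 + L)*(-4 + L - 4*Y)/8)
C - v(19, 53) = -630 - (-3/2 - 3/2*19 - ⅛*53² + (7/8)*53 + (½)*53*19) = -630 - (-3/2 - 57/2 - ⅛*2809 + 371/8 + 1007/2) = -630 - (-3/2 - 57/2 - 2809/8 + 371/8 + 1007/2) = -630 - 1*675/4 = -630 - 675/4 = -3195/4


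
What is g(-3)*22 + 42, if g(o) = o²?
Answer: 240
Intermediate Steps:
g(-3)*22 + 42 = (-3)²*22 + 42 = 9*22 + 42 = 198 + 42 = 240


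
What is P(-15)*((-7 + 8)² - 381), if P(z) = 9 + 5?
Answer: -5320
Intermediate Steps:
P(z) = 14
P(-15)*((-7 + 8)² - 381) = 14*((-7 + 8)² - 381) = 14*(1² - 381) = 14*(1 - 381) = 14*(-380) = -5320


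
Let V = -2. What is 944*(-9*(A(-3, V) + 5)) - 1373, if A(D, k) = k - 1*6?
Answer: 24115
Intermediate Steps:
A(D, k) = -6 + k (A(D, k) = k - 6 = -6 + k)
944*(-9*(A(-3, V) + 5)) - 1373 = 944*(-9*((-6 - 2) + 5)) - 1373 = 944*(-9*(-8 + 5)) - 1373 = 944*(-9*(-3)) - 1373 = 944*27 - 1373 = 25488 - 1373 = 24115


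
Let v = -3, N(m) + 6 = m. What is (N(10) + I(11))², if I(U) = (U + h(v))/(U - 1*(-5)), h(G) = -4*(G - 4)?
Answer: 10609/256 ≈ 41.441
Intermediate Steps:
N(m) = -6 + m
h(G) = 16 - 4*G (h(G) = -4*(-4 + G) = 16 - 4*G)
I(U) = (28 + U)/(5 + U) (I(U) = (U + (16 - 4*(-3)))/(U - 1*(-5)) = (U + (16 + 12))/(U + 5) = (U + 28)/(5 + U) = (28 + U)/(5 + U))
(N(10) + I(11))² = ((-6 + 10) + (28 + 11)/(5 + 11))² = (4 + 39/16)² = (103/16)² = 10609/256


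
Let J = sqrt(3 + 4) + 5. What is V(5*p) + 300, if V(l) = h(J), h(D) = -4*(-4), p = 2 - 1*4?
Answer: 316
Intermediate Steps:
p = -2 (p = 2 - 4 = -2)
J = 5 + sqrt(7) (J = sqrt(7) + 5 = 5 + sqrt(7) ≈ 7.6458)
h(D) = 16
V(l) = 16
V(5*p) + 300 = 16 + 300 = 316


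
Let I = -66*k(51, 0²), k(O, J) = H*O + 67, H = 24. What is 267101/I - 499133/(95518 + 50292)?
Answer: -20368780802/3105971715 ≈ -6.5579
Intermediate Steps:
k(O, J) = 67 + 24*O (k(O, J) = 24*O + 67 = 67 + 24*O)
I = -85206 (I = -66*(67 + 24*51) = -66*(67 + 1224) = -66*1291 = -85206)
267101/I - 499133/(95518 + 50292) = 267101/(-85206) - 499133/(95518 + 50292) = 267101*(-1/85206) - 499133/145810 = -267101/85206 - 499133*1/145810 = -267101/85206 - 499133/145810 = -20368780802/3105971715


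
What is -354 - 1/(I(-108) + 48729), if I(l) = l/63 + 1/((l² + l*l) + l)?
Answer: -2803727254098/7920133027 ≈ -354.00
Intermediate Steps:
I(l) = 1/(l + 2*l²) + l/63 (I(l) = l*(1/63) + 1/((l² + l²) + l) = l/63 + 1/(2*l² + l) = l/63 + 1/(l + 2*l²) = 1/(l + 2*l²) + l/63)
-354 - 1/(I(-108) + 48729) = -354 - 1/((1/63)*(63 + (-108)² + 2*(-108)³)/(-108*(1 + 2*(-108))) + 48729) = -354 - 1/((1/63)*(-1/108)*(63 + 11664 + 2*(-1259712))/(1 - 216) + 48729) = -354 - 1/((1/63)*(-1/108)*(63 + 11664 - 2519424)/(-215) + 48729) = -354 - 1/((1/63)*(-1/108)*(-1/215)*(-2507697) + 48729) = -354 - 1/(-278633/162540 + 48729) = -354 - 1/7920133027/162540 = -354 - 1*162540/7920133027 = -354 - 162540/7920133027 = -2803727254098/7920133027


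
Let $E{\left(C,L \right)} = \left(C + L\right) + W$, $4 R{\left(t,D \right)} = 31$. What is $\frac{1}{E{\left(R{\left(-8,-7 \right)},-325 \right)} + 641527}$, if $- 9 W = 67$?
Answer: $\frac{36}{23083283} \approx 1.5596 \cdot 10^{-6}$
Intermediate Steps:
$W = - \frac{67}{9}$ ($W = \left(- \frac{1}{9}\right) 67 = - \frac{67}{9} \approx -7.4444$)
$R{\left(t,D \right)} = \frac{31}{4}$ ($R{\left(t,D \right)} = \frac{1}{4} \cdot 31 = \frac{31}{4}$)
$E{\left(C,L \right)} = - \frac{67}{9} + C + L$ ($E{\left(C,L \right)} = \left(C + L\right) - \frac{67}{9} = - \frac{67}{9} + C + L$)
$\frac{1}{E{\left(R{\left(-8,-7 \right)},-325 \right)} + 641527} = \frac{1}{\left(- \frac{67}{9} + \frac{31}{4} - 325\right) + 641527} = \frac{1}{- \frac{11689}{36} + 641527} = \frac{1}{\frac{23083283}{36}} = \frac{36}{23083283}$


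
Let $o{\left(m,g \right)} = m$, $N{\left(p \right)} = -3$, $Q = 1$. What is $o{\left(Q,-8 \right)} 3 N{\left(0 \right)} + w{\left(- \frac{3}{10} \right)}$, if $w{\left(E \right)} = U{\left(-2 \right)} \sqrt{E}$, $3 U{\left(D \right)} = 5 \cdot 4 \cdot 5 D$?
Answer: $-9 - \frac{20 i \sqrt{30}}{3} \approx -9.0 - 36.515 i$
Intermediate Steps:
$U{\left(D \right)} = \frac{100 D}{3}$ ($U{\left(D \right)} = \frac{5 \cdot 4 \cdot 5 D}{3} = \frac{20 \cdot 5 D}{3} = \frac{100 D}{3}$)
$w{\left(E \right)} = - \frac{200 \sqrt{E}}{3}$ ($w{\left(E \right)} = \frac{100}{3} \left(-2\right) \sqrt{E} = - \frac{200 \sqrt{E}}{3}$)
$o{\left(Q,-8 \right)} 3 N{\left(0 \right)} + w{\left(- \frac{3}{10} \right)} = 1 \cdot 3 \left(-3\right) - \frac{200 \sqrt{- \frac{3}{10}}}{3} = 1 \left(-9\right) - \frac{200 \sqrt{\left(-3\right) \frac{1}{10}}}{3} = -9 - \frac{200 \sqrt{- \frac{3}{10}}}{3} = -9 - \frac{200 \frac{i \sqrt{30}}{10}}{3} = -9 - \frac{20 i \sqrt{30}}{3}$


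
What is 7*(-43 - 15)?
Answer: -406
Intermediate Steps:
7*(-43 - 15) = 7*(-58) = -406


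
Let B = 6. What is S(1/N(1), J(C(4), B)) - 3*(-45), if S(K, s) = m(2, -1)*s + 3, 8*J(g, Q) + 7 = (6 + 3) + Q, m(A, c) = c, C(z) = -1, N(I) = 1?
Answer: 137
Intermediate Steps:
J(g, Q) = ¼ + Q/8 (J(g, Q) = -7/8 + ((6 + 3) + Q)/8 = -7/8 + (9 + Q)/8 = -7/8 + (9/8 + Q/8) = ¼ + Q/8)
S(K, s) = 3 - s (S(K, s) = -s + 3 = 3 - s)
S(1/N(1), J(C(4), B)) - 3*(-45) = (3 - (¼ + (⅛)*6)) - 3*(-45) = (3 - (¼ + ¾)) + 135 = (3 - 1*1) + 135 = (3 - 1) + 135 = 2 + 135 = 137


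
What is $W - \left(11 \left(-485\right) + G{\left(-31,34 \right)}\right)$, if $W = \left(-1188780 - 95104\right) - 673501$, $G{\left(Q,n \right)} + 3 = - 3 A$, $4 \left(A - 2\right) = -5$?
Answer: $- \frac{7808179}{4} \approx -1.952 \cdot 10^{6}$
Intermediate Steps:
$A = \frac{3}{4}$ ($A = 2 + \frac{1}{4} \left(-5\right) = 2 - \frac{5}{4} = \frac{3}{4} \approx 0.75$)
$G{\left(Q,n \right)} = - \frac{21}{4}$ ($G{\left(Q,n \right)} = -3 - \frac{9}{4} = - \frac{21}{4}$)
$W = -1957385$ ($W = -1283884 - 673501 = -1957385$)
$W - \left(11 \left(-485\right) + G{\left(-31,34 \right)}\right) = -1957385 - \left(11 \left(-485\right) - \frac{21}{4}\right) = -1957385 - \left(-5335 - \frac{21}{4}\right) = -1957385 - - \frac{21361}{4} = -1957385 + \frac{21361}{4} = - \frac{7808179}{4}$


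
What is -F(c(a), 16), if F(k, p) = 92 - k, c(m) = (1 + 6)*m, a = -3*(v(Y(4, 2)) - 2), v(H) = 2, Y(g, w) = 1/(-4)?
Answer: -92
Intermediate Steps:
Y(g, w) = -1/4
a = 0 (a = -3*(2 - 2) = -3*0 = 0)
c(m) = 7*m
-F(c(a), 16) = -(92 - 7*0) = -(92 - 1*0) = -(92 + 0) = -1*92 = -92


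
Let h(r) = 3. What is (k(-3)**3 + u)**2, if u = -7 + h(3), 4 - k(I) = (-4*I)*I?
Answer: 4095488016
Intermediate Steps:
k(I) = 4 + 4*I**2 (k(I) = 4 - (-4*I)*I = 4 - (-4)*I**2 = 4 + 4*I**2)
u = -4 (u = -7 + 3 = -4)
(k(-3)**3 + u)**2 = ((4 + 4*(-3)**2)**3 - 4)**2 = ((4 + 4*9)**3 - 4)**2 = ((4 + 36)**3 - 4)**2 = (40**3 - 4)**2 = (64000 - 4)**2 = 63996**2 = 4095488016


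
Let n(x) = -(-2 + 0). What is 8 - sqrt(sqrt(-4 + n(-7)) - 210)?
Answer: 8 - sqrt(-210 + I*sqrt(2)) ≈ 7.9512 - 14.491*I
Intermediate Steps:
n(x) = 2 (n(x) = -1*(-2) = 2)
8 - sqrt(sqrt(-4 + n(-7)) - 210) = 8 - sqrt(sqrt(-4 + 2) - 210) = 8 - sqrt(sqrt(-2) - 210) = 8 - sqrt(I*sqrt(2) - 210) = 8 - sqrt(-210 + I*sqrt(2))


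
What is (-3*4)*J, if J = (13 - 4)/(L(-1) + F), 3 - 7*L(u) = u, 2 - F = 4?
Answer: 378/5 ≈ 75.600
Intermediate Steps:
F = -2 (F = 2 - 1*4 = 2 - 4 = -2)
L(u) = 3/7 - u/7
J = -63/10 (J = (13 - 4)/((3/7 - 1/7*(-1)) - 2) = 9/((3/7 + 1/7) - 2) = 9/(4/7 - 2) = 9/(-10/7) = 9*(-7/10) = -63/10 ≈ -6.3000)
(-3*4)*J = -3*4*(-63/10) = -12*(-63/10) = 378/5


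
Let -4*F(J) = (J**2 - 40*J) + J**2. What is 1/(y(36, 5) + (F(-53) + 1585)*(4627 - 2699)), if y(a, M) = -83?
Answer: -1/673919 ≈ -1.4839e-6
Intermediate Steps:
F(J) = 10*J - J**2/2 (F(J) = -((J**2 - 40*J) + J**2)/4 = -(-40*J + 2*J**2)/4 = 10*J - J**2/2)
1/(y(36, 5) + (F(-53) + 1585)*(4627 - 2699)) = 1/(-83 + ((1/2)*(-53)*(20 - 1*(-53)) + 1585)*(4627 - 2699)) = 1/(-83 + ((1/2)*(-53)*(20 + 53) + 1585)*1928) = 1/(-83 + ((1/2)*(-53)*73 + 1585)*1928) = 1/(-83 + (-3869/2 + 1585)*1928) = 1/(-83 - 699/2*1928) = 1/(-83 - 673836) = 1/(-673919) = -1/673919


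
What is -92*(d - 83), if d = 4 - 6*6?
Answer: 10580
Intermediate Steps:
d = -32 (d = 4 - 36 = -32)
-92*(d - 83) = -92*(-32 - 83) = -92*(-115) = 10580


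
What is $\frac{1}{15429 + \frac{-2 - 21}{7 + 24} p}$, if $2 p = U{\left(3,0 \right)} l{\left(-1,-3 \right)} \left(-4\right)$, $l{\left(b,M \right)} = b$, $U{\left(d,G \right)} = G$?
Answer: $\frac{1}{15429} \approx 6.4813 \cdot 10^{-5}$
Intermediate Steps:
$p = 0$ ($p = \frac{0 \left(-1\right) \left(-4\right)}{2} = \frac{0 \left(-4\right)}{2} = \frac{1}{2} \cdot 0 = 0$)
$\frac{1}{15429 + \frac{-2 - 21}{7 + 24} p} = \frac{1}{15429 + \frac{-2 - 21}{7 + 24} \cdot 0} = \frac{1}{15429 + - \frac{23}{31} \cdot 0} = \frac{1}{15429 + \left(-23\right) \frac{1}{31} \cdot 0} = \frac{1}{15429 - 0} = \frac{1}{15429 + 0} = \frac{1}{15429}$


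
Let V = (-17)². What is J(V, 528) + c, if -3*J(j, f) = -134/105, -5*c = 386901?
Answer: -24374629/315 ≈ -77380.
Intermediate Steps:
c = -386901/5 (c = -⅕*386901 = -386901/5 ≈ -77380.)
V = 289
J(j, f) = 134/315 (J(j, f) = -(-134)/(3*105) = -⅓*(-134/105) = 134/315)
J(V, 528) + c = 134/315 - 386901/5 = -24374629/315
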